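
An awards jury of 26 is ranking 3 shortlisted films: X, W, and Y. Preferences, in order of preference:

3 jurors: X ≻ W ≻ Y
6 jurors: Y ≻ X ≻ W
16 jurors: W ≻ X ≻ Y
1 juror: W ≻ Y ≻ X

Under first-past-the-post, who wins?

W

First-place votes: X 3, W 17, Y 6.
W has the most first-place votes.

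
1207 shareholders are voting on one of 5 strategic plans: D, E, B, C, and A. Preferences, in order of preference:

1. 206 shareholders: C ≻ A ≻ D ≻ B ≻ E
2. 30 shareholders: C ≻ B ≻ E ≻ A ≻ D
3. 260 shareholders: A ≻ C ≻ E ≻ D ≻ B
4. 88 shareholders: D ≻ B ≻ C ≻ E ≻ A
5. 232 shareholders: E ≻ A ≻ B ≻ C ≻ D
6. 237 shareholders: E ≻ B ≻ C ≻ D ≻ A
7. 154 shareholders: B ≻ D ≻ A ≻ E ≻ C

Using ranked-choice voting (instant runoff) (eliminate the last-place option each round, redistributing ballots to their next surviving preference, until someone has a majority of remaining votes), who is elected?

Round 1: D 88, E 469, B 154, C 236, A 260. Eliminate D.
Round 2: E 469, B 242, C 236, A 260. Eliminate C.
Round 3: E 469, B 272, A 466. Eliminate B.
Round 4: E 587, A 620. A has a majority.

A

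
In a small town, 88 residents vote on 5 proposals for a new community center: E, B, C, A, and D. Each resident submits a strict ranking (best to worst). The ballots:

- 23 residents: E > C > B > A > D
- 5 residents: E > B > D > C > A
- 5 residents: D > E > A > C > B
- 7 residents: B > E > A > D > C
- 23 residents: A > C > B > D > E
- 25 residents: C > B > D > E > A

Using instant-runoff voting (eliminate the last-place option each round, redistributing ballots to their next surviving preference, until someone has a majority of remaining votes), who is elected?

C

Round 1: E 28, B 7, C 25, A 23, D 5. Eliminate D.
Round 2: E 33, B 7, C 25, A 23. Eliminate B.
Round 3: E 40, C 25, A 23. Eliminate A.
Round 4: E 40, C 48. C has a majority.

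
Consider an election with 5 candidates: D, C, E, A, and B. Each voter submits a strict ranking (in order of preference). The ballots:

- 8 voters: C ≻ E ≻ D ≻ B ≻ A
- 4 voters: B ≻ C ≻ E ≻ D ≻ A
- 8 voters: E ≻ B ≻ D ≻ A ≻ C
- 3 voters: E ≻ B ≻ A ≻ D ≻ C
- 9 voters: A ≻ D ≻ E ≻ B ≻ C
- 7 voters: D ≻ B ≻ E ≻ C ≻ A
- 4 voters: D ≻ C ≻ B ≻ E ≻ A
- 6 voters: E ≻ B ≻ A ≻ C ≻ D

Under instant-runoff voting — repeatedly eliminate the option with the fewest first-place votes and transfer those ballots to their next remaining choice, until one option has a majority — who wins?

Round 1: D 11, C 8, E 17, A 9, B 4. Eliminate B.
Round 2: D 11, C 12, E 17, A 9. Eliminate A.
Round 3: D 20, C 12, E 17. Eliminate C.
Round 4: D 20, E 29. E has a majority.

E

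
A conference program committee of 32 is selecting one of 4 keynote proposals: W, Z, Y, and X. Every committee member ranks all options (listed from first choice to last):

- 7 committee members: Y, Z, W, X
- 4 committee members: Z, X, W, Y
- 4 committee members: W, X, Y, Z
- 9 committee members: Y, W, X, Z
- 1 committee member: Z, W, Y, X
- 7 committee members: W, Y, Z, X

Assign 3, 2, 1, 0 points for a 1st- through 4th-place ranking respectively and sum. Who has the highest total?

W: 7·1 + 4·1 + 4·3 + 9·2 + 1·2 + 7·3 = 64
Z: 7·2 + 4·3 + 4·0 + 9·0 + 1·3 + 7·1 = 36
Y: 7·3 + 4·0 + 4·1 + 9·3 + 1·1 + 7·2 = 67
X: 7·0 + 4·2 + 4·2 + 9·1 + 1·0 + 7·0 = 25
Y has the highest Borda score (67).

Y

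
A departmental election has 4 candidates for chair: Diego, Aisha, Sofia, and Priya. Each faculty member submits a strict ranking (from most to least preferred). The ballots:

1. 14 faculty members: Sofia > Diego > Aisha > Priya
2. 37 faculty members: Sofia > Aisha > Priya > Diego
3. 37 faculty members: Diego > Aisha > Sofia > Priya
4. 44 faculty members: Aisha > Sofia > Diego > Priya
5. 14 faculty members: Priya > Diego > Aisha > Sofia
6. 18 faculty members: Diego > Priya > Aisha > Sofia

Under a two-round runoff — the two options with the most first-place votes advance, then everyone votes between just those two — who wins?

Sofia

Round 1 first-place votes: Diego 55, Aisha 44, Sofia 51, Priya 14.
Diego and Sofia advance.
Runoff: Diego is preferred to Sofia by 69 voters; Sofia by 95.
Sofia wins the runoff.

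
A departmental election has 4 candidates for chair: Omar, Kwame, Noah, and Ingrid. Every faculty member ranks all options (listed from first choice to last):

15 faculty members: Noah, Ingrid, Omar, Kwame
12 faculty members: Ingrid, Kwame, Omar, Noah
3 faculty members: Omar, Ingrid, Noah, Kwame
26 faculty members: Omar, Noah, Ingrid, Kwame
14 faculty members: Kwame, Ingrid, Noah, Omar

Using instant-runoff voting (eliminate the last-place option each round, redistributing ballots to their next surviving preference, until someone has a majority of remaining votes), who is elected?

Round 1: Omar 29, Kwame 14, Noah 15, Ingrid 12. Eliminate Ingrid.
Round 2: Omar 29, Kwame 26, Noah 15. Eliminate Noah.
Round 3: Omar 44, Kwame 26. Omar has a majority.

Omar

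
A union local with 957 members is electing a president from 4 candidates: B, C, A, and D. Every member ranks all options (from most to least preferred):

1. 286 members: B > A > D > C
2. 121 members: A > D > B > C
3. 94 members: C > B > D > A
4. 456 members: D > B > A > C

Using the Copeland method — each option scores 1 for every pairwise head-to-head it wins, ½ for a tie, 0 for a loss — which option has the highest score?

D

B: beats C and A; loses to D → score 2.
C: loses to B, A, and D → score 0.
A: beats C; loses to B and D → score 1.
D: beats B, C, and A → score 3.
D has the best pairwise record.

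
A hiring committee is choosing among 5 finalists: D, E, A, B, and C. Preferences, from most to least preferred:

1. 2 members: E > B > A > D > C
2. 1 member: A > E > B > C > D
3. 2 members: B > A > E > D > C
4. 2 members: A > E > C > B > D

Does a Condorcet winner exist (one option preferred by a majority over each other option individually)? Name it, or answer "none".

Checking pairwise contests:
E beats D 7–0.
A beats E 5–2.
B beats A 4–3.
E beats B 5–2.
D beats C 4–3.
Every option loses at least one head-to-head, so there is no Condorcet winner.

none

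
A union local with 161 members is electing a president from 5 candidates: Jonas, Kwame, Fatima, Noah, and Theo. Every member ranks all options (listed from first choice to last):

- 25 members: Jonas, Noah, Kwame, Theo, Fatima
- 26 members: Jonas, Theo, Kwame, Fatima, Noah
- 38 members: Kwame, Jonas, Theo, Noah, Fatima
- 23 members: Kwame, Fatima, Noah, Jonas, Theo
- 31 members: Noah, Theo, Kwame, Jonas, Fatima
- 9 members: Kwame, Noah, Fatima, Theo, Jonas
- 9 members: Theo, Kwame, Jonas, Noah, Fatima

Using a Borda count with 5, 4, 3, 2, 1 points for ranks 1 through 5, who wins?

Kwame

Jonas: 25·5 + 26·5 + 38·4 + 23·2 + 31·2 + 9·1 + 9·3 = 551
Kwame: 25·3 + 26·3 + 38·5 + 23·5 + 31·3 + 9·5 + 9·4 = 632
Fatima: 25·1 + 26·2 + 38·1 + 23·4 + 31·1 + 9·3 + 9·1 = 274
Noah: 25·4 + 26·1 + 38·2 + 23·3 + 31·5 + 9·4 + 9·2 = 480
Theo: 25·2 + 26·4 + 38·3 + 23·1 + 31·4 + 9·2 + 9·5 = 478
Kwame has the highest Borda score (632).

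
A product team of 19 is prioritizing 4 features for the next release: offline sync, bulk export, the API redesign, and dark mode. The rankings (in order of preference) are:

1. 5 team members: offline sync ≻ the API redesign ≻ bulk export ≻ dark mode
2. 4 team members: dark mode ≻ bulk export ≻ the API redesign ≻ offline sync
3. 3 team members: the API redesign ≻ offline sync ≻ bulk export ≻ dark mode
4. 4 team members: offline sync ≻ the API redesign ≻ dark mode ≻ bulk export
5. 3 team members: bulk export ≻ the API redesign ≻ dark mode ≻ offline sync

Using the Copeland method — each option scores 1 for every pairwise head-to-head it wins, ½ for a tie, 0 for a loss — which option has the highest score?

the API redesign

offline sync: beats bulk export and dark mode; loses to the API redesign → score 2.
bulk export: beats dark mode; loses to offline sync and the API redesign → score 1.
the API redesign: beats offline sync, bulk export, and dark mode → score 3.
dark mode: loses to offline sync, bulk export, and the API redesign → score 0.
the API redesign has the best pairwise record.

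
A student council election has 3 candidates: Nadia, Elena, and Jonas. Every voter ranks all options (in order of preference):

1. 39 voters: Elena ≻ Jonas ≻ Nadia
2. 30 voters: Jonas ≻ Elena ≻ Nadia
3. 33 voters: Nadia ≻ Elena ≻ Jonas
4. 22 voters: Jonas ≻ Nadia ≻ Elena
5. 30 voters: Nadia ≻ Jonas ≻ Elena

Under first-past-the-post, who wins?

First-place votes: Nadia 63, Elena 39, Jonas 52.
Nadia has the most first-place votes.

Nadia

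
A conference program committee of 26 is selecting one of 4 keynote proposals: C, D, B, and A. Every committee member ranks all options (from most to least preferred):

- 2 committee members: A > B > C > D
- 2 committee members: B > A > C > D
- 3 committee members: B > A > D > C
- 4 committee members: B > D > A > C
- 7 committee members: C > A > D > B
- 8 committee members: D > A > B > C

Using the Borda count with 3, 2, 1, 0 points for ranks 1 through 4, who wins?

A

C: 2·1 + 2·1 + 3·0 + 4·0 + 7·3 + 8·0 = 25
D: 2·0 + 2·0 + 3·1 + 4·2 + 7·1 + 8·3 = 42
B: 2·2 + 2·3 + 3·3 + 4·3 + 7·0 + 8·1 = 39
A: 2·3 + 2·2 + 3·2 + 4·1 + 7·2 + 8·2 = 50
A has the highest Borda score (50).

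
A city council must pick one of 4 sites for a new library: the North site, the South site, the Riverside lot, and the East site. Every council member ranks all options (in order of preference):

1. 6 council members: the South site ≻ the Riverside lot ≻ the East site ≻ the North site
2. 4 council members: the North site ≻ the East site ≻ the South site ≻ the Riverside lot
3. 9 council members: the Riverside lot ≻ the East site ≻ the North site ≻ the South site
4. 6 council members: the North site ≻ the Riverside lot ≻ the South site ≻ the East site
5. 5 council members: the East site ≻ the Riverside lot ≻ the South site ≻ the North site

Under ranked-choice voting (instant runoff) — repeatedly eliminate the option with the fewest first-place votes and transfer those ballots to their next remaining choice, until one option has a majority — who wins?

Round 1: the North site 10, the South site 6, the Riverside lot 9, the East site 5. Eliminate the East site.
Round 2: the North site 10, the South site 6, the Riverside lot 14. Eliminate the South site.
Round 3: the North site 10, the Riverside lot 20. The Riverside lot has a majority.

the Riverside lot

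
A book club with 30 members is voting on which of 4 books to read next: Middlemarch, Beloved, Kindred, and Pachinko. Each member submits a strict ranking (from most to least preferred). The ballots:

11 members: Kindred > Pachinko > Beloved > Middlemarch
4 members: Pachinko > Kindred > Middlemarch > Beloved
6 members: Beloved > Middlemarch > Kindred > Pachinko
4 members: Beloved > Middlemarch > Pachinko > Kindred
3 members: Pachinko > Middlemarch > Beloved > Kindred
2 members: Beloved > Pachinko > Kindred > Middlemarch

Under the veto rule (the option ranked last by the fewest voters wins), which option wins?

Last-place votes: Middlemarch 13, Beloved 4, Kindred 7, Pachinko 6.
Beloved is ranked last by the fewest voters, so Beloved wins.

Beloved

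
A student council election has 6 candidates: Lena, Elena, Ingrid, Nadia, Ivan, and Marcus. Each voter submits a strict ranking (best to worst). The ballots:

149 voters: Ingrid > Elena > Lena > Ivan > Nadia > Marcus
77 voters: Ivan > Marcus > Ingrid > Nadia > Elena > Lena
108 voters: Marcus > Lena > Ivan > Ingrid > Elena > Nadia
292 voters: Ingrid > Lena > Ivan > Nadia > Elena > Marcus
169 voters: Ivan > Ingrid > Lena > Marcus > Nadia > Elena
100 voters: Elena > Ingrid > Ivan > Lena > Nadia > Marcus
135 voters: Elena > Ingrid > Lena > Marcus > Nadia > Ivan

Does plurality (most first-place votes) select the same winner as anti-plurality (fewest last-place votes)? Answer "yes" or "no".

Plurality — first-place votes: Lena 0, Elena 235, Ingrid 441, Nadia 0, Ivan 246, Marcus 108. Winner: Ingrid.
Anti-plurality — last-place votes: Lena 77, Elena 169, Ingrid 0, Nadia 108, Ivan 135, Marcus 541. Winner: Ingrid.
The two methods agree.

yes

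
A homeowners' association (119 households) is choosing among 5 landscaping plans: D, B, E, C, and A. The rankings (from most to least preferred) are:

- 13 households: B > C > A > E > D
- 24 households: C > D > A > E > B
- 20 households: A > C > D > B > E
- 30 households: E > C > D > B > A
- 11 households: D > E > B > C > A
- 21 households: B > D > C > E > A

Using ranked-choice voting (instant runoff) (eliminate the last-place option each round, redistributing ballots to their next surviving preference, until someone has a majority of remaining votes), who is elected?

Round 1: D 11, B 34, E 30, C 24, A 20. Eliminate D.
Round 2: B 34, E 41, C 24, A 20. Eliminate A.
Round 3: B 34, E 41, C 44. Eliminate B.
Round 4: E 41, C 78. C has a majority.

C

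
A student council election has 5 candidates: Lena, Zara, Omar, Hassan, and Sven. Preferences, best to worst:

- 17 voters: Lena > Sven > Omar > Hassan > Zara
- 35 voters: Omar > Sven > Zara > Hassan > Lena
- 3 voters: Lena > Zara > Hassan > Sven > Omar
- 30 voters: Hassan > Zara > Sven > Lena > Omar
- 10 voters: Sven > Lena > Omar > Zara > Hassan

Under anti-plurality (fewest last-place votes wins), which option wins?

Last-place votes: Lena 35, Zara 17, Omar 33, Hassan 10, Sven 0.
Sven is ranked last by the fewest voters, so Sven wins.

Sven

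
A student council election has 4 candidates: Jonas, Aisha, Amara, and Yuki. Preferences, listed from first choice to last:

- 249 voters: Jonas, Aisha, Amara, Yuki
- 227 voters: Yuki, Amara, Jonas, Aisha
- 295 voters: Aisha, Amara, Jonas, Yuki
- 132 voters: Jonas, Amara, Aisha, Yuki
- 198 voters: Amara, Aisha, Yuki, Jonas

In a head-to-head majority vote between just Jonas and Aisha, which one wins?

Jonas

Voters preferring Jonas to Aisha: 608; preferring Aisha to Jonas: 493.
Jonas wins the head-to-head.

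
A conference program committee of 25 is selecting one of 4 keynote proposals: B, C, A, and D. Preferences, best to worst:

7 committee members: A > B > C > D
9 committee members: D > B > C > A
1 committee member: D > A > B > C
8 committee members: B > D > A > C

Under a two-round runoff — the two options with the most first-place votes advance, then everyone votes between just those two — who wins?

Round 1 first-place votes: B 8, C 0, A 7, D 10.
D and B advance.
Runoff: D is preferred to B by 10 voters; B by 15.
B wins the runoff.

B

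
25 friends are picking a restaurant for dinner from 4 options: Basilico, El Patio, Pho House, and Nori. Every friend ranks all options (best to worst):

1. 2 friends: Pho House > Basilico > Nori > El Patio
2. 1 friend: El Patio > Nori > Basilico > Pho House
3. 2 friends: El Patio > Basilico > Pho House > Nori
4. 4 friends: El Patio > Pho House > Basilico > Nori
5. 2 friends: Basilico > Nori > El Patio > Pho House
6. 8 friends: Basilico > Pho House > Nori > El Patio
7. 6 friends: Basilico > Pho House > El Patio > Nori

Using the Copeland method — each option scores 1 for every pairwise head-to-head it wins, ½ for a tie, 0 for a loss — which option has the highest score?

Basilico: beats El Patio, Pho House, and Nori → score 3.
El Patio: beats Nori; loses to Basilico and Pho House → score 1.
Pho House: beats El Patio and Nori; loses to Basilico → score 2.
Nori: loses to Basilico, El Patio, and Pho House → score 0.
Basilico has the best pairwise record.

Basilico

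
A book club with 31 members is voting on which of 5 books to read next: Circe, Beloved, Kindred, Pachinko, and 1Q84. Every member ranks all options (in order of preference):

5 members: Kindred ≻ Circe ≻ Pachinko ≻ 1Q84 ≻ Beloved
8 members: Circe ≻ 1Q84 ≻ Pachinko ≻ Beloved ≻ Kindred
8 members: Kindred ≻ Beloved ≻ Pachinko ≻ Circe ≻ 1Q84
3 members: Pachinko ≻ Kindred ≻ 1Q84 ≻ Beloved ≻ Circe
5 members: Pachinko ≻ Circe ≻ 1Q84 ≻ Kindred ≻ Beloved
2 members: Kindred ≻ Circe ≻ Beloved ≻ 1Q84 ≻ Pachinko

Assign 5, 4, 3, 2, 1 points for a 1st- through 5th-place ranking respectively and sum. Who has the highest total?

Circe

Circe: 5·4 + 8·5 + 8·2 + 3·1 + 5·4 + 2·4 = 107
Beloved: 5·1 + 8·2 + 8·4 + 3·2 + 5·1 + 2·3 = 70
Kindred: 5·5 + 8·1 + 8·5 + 3·4 + 5·2 + 2·5 = 105
Pachinko: 5·3 + 8·3 + 8·3 + 3·5 + 5·5 + 2·1 = 105
1Q84: 5·2 + 8·4 + 8·1 + 3·3 + 5·3 + 2·2 = 78
Circe has the highest Borda score (107).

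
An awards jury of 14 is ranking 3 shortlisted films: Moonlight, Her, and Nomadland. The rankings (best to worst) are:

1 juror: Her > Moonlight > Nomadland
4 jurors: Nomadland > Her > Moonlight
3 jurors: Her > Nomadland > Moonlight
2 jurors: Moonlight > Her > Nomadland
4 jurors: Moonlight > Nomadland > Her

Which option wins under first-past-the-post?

Moonlight

First-place votes: Moonlight 6, Her 4, Nomadland 4.
Moonlight has the most first-place votes.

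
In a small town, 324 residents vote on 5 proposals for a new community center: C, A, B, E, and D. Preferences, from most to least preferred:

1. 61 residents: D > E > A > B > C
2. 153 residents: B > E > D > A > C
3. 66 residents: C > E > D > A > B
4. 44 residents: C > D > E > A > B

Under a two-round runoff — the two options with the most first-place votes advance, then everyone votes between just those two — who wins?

B

Round 1 first-place votes: C 110, A 0, B 153, E 0, D 61.
B and C advance.
Runoff: B is preferred to C by 214 voters; C by 110.
B wins the runoff.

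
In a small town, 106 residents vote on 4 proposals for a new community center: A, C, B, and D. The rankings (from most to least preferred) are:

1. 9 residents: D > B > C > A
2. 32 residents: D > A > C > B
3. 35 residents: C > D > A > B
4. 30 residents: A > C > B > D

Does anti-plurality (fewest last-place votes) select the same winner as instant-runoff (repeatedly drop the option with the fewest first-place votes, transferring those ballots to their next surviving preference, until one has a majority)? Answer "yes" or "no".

Anti-plurality — last-place votes: A 9, C 0, B 67, D 30. Winner: C.
Instant-runoff — R1 A 30, C 35, B 0, D 41 (B out); R2 A 30, C 35, D 41 (A out); R3 C 65, D 41 (C winner). Winner: C.
The two methods agree.

yes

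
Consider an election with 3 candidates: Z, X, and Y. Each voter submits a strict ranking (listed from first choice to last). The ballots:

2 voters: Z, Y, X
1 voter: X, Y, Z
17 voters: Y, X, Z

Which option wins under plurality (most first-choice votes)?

First-place votes: Z 2, X 1, Y 17.
Y has the most first-place votes.

Y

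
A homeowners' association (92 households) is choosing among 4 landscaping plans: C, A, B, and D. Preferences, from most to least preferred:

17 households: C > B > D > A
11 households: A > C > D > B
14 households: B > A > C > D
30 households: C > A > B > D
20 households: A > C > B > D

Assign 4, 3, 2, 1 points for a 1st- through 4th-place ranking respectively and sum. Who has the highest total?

C: 17·4 + 11·3 + 14·2 + 30·4 + 20·3 = 309
A: 17·1 + 11·4 + 14·3 + 30·3 + 20·4 = 273
B: 17·3 + 11·1 + 14·4 + 30·2 + 20·2 = 218
D: 17·2 + 11·2 + 14·1 + 30·1 + 20·1 = 120
C has the highest Borda score (309).

C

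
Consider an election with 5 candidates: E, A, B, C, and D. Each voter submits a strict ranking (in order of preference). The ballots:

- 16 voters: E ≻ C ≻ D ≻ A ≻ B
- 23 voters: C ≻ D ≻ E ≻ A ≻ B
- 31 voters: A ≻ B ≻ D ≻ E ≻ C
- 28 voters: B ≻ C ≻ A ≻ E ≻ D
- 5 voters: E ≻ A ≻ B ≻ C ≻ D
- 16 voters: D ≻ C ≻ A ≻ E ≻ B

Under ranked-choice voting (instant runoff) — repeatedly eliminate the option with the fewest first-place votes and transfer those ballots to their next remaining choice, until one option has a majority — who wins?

C

Round 1: E 21, A 31, B 28, C 23, D 16. Eliminate D.
Round 2: E 21, A 31, B 28, C 39. Eliminate E.
Round 3: A 36, B 28, C 55. Eliminate B.
Round 4: A 36, C 83. C has a majority.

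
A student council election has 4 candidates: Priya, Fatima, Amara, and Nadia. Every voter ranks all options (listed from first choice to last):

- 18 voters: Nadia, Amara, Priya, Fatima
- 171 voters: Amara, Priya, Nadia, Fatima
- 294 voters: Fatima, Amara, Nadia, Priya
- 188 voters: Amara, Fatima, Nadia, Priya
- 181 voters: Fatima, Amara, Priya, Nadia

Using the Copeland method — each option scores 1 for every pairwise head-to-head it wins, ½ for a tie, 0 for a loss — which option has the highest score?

Priya: loses to Fatima, Amara, and Nadia → score 0.
Fatima: beats Priya, Amara, and Nadia → score 3.
Amara: beats Priya and Nadia; loses to Fatima → score 2.
Nadia: beats Priya; loses to Fatima and Amara → score 1.
Fatima has the best pairwise record.

Fatima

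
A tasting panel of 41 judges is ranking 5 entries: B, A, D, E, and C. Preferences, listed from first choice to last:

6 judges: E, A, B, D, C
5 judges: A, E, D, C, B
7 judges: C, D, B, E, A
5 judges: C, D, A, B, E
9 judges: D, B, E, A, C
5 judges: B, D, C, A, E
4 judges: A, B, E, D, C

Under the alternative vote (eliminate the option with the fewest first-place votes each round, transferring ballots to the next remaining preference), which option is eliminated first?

Round 1: B 5, A 9, D 9, E 6, C 12. Eliminate B.

B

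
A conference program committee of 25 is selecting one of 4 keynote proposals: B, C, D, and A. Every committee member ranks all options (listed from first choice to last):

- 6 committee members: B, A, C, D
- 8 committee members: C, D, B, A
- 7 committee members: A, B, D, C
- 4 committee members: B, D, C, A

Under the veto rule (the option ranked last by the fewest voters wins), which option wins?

B

Last-place votes: B 0, C 7, D 6, A 12.
B is ranked last by the fewest voters, so B wins.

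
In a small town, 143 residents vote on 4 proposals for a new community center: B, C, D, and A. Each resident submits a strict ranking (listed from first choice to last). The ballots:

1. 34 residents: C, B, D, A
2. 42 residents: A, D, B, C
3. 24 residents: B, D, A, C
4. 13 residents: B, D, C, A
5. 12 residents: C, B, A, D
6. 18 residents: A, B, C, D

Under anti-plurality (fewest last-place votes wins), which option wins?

Last-place votes: B 0, C 66, D 30, A 47.
B is ranked last by the fewest voters, so B wins.

B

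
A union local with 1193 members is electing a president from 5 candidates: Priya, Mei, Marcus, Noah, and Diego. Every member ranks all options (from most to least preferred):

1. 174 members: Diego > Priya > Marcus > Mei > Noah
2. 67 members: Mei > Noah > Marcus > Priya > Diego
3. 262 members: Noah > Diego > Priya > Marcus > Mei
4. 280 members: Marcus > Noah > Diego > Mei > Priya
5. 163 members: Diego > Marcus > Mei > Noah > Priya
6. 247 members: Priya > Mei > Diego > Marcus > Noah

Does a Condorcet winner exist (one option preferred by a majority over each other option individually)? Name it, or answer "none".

none

Checking pairwise contests:
Noah beats Priya 772–421.
Priya beats Mei 683–510.
Priya beats Marcus 683–510.
Mei beats Noah 651–542.
Noah beats Diego 609–584.
Every option loses at least one head-to-head, so there is no Condorcet winner.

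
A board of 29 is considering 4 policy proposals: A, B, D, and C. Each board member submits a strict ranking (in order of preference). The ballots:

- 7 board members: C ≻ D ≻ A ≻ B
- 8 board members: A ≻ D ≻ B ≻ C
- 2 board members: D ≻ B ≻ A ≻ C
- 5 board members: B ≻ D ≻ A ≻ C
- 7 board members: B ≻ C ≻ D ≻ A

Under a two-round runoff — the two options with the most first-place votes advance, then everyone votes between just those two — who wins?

A

Round 1 first-place votes: A 8, B 12, D 2, C 7.
B and A advance.
Runoff: B is preferred to A by 14 voters; A by 15.
A wins the runoff.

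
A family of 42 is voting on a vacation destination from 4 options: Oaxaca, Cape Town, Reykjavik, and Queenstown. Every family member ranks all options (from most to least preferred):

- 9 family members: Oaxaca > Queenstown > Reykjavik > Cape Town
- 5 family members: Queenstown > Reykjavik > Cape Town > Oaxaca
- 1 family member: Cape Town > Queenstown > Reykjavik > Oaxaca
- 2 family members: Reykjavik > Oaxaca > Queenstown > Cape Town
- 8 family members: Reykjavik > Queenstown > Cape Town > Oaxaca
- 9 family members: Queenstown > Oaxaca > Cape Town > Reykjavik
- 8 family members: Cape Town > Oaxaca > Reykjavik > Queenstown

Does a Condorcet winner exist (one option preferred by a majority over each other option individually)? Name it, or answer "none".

Queenstown

Queenstown vs Oaxaca: 23–19 for Queenstown.
Queenstown vs Cape Town: 33–9 for Queenstown.
Queenstown vs Reykjavik: 24–18 for Queenstown.
Queenstown beats every other option head-to-head.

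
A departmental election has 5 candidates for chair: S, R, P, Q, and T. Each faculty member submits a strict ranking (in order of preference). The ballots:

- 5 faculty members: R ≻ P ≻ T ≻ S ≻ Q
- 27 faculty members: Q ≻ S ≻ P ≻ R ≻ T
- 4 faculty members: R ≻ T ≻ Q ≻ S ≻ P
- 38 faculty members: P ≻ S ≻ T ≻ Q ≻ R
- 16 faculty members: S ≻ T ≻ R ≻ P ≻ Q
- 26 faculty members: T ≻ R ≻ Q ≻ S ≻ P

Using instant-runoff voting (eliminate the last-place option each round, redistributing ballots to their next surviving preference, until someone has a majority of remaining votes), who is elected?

Round 1: S 16, R 9, P 38, Q 27, T 26. Eliminate R.
Round 2: S 16, P 43, Q 27, T 30. Eliminate S.
Round 3: P 43, Q 27, T 46. Eliminate Q.
Round 4: P 70, T 46. P has a majority.

P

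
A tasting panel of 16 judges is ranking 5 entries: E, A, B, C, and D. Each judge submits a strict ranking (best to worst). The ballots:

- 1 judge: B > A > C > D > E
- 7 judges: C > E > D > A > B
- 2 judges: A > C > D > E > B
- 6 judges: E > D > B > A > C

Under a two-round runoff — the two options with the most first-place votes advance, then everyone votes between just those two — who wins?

Round 1 first-place votes: E 6, A 2, B 1, C 7, D 0.
C and E advance.
Runoff: C is preferred to E by 10 voters; E by 6.
C wins the runoff.

C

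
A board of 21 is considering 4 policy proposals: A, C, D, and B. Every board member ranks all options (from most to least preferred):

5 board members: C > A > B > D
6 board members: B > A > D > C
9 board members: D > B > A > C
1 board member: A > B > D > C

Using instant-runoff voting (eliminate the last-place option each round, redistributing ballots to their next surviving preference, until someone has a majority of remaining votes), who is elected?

Round 1: A 1, C 5, D 9, B 6. Eliminate A.
Round 2: C 5, D 9, B 7. Eliminate C.
Round 3: D 9, B 12. B has a majority.

B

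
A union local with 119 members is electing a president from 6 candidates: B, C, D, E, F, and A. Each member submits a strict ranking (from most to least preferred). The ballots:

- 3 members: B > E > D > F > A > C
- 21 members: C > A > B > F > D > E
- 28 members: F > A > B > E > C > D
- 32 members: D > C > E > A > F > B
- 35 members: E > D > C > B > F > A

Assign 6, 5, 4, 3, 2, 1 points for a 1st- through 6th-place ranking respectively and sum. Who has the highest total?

B: 3·6 + 21·4 + 28·4 + 32·1 + 35·3 = 351
C: 3·1 + 21·6 + 28·2 + 32·5 + 35·4 = 485
D: 3·4 + 21·2 + 28·1 + 32·6 + 35·5 = 449
E: 3·5 + 21·1 + 28·3 + 32·4 + 35·6 = 458
F: 3·3 + 21·3 + 28·6 + 32·2 + 35·2 = 374
A: 3·2 + 21·5 + 28·5 + 32·3 + 35·1 = 382
C has the highest Borda score (485).

C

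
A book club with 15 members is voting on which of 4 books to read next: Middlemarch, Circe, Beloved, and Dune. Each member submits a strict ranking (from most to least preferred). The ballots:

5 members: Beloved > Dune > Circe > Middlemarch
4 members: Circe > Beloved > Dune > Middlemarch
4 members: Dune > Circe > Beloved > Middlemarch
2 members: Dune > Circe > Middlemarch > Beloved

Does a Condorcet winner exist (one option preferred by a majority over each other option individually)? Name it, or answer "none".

none

Checking pairwise contests:
Circe beats Middlemarch 15–0.
Dune beats Circe 11–4.
Circe beats Beloved 10–5.
Beloved beats Dune 9–6.
Every option loses at least one head-to-head, so there is no Condorcet winner.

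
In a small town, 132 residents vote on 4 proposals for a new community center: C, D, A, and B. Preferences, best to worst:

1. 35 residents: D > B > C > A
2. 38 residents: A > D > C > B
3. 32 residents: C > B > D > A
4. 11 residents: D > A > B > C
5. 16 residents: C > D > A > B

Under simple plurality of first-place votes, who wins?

First-place votes: C 48, D 46, A 38, B 0.
C has the most first-place votes.

C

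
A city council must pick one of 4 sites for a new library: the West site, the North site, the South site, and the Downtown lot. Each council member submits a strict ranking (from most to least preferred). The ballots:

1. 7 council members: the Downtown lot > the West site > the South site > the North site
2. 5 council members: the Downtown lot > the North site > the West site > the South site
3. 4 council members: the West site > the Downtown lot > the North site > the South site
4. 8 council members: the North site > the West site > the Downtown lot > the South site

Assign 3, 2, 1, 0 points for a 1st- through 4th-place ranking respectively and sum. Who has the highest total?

the West site: 7·2 + 5·1 + 4·3 + 8·2 = 47
the North site: 7·0 + 5·2 + 4·1 + 8·3 = 38
the South site: 7·1 + 5·0 + 4·0 + 8·0 = 7
the Downtown lot: 7·3 + 5·3 + 4·2 + 8·1 = 52
the Downtown lot has the highest Borda score (52).

the Downtown lot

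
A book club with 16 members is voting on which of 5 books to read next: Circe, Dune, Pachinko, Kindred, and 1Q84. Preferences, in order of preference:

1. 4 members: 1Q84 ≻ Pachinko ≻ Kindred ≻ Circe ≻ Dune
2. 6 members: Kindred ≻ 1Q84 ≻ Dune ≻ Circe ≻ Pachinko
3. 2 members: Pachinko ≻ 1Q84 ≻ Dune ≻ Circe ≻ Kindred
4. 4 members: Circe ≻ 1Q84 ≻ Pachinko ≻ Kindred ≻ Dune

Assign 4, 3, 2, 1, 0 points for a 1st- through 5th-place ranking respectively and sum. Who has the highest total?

Circe: 4·1 + 6·1 + 2·1 + 4·4 = 28
Dune: 4·0 + 6·2 + 2·2 + 4·0 = 16
Pachinko: 4·3 + 6·0 + 2·4 + 4·2 = 28
Kindred: 4·2 + 6·4 + 2·0 + 4·1 = 36
1Q84: 4·4 + 6·3 + 2·3 + 4·3 = 52
1Q84 has the highest Borda score (52).

1Q84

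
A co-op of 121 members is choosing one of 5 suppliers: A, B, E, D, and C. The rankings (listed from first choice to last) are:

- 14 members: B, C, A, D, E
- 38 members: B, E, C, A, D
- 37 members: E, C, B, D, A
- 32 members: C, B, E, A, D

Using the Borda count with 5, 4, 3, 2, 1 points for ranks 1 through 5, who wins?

A: 14·3 + 38·2 + 37·1 + 32·2 = 219
B: 14·5 + 38·5 + 37·3 + 32·4 = 499
E: 14·1 + 38·4 + 37·5 + 32·3 = 447
D: 14·2 + 38·1 + 37·2 + 32·1 = 172
C: 14·4 + 38·3 + 37·4 + 32·5 = 478
B has the highest Borda score (499).

B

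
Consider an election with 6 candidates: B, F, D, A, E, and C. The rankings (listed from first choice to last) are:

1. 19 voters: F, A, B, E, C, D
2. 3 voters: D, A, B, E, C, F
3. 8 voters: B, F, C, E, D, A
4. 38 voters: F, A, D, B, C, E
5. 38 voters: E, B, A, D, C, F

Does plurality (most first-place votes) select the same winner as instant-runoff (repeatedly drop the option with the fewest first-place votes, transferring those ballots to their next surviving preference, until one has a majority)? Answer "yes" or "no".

Plurality — first-place votes: B 8, F 57, D 3, A 0, E 38, C 0. Winner: F.
Instant-runoff — R1 B 8, F 57, D 3, A 0, E 38, C 0 (F winner). Winner: F.
The two methods agree.

yes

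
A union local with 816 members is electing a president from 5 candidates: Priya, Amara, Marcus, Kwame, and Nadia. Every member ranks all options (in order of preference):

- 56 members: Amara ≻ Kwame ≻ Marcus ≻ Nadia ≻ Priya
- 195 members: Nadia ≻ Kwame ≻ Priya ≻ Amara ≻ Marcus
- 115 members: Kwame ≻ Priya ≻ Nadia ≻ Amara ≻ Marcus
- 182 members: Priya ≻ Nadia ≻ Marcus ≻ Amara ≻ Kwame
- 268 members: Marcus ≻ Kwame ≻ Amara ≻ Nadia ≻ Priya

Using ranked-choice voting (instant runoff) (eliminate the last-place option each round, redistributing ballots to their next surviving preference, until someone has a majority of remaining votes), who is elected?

Priya

Round 1: Priya 182, Amara 56, Marcus 268, Kwame 115, Nadia 195. Eliminate Amara.
Round 2: Priya 182, Marcus 268, Kwame 171, Nadia 195. Eliminate Kwame.
Round 3: Priya 297, Marcus 324, Nadia 195. Eliminate Nadia.
Round 4: Priya 492, Marcus 324. Priya has a majority.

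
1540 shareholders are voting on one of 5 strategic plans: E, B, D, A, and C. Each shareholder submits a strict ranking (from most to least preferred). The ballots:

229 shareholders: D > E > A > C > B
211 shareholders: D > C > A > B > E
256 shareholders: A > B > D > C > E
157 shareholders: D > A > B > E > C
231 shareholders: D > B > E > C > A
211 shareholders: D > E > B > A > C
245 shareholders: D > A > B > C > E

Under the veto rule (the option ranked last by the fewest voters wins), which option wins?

Last-place votes: E 712, B 229, D 0, A 231, C 368.
D is ranked last by the fewest voters, so D wins.

D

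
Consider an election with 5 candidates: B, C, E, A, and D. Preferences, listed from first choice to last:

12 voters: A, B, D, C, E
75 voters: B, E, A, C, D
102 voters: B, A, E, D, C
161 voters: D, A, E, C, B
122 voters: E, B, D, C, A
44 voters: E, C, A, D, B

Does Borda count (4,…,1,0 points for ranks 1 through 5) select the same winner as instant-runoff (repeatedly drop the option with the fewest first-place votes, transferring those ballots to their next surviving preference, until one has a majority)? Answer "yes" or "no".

Borda — scores: B 1110, C 502, E 1415, A 1075, D 1058. Winner: E.
Instant-runoff — R1 B 177, C 0, E 166, A 12, D 161 (C out); R2 B 177, E 166, A 12, D 161 (A out); R3 B 189, E 166, D 161 (D out); R4 B 189, E 327 (E winner). Winner: E.
The two methods agree.

yes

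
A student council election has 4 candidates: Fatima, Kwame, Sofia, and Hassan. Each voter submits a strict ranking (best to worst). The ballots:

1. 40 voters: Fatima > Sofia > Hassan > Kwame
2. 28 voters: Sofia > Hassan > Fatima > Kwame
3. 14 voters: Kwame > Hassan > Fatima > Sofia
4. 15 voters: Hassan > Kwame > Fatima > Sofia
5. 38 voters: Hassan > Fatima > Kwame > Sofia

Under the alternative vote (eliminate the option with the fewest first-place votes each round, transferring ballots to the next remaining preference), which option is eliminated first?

Kwame

Round 1: Fatima 40, Kwame 14, Sofia 28, Hassan 53. Eliminate Kwame.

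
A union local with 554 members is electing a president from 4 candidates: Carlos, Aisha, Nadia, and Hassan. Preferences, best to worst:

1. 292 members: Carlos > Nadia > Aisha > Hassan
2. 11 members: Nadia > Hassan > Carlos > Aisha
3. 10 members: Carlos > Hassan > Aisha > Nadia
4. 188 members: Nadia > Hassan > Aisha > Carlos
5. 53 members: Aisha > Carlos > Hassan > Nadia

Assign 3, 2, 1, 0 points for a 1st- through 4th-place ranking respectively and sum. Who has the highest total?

Nadia

Carlos: 292·3 + 11·1 + 10·3 + 188·0 + 53·2 = 1023
Aisha: 292·1 + 11·0 + 10·1 + 188·1 + 53·3 = 649
Nadia: 292·2 + 11·3 + 10·0 + 188·3 + 53·0 = 1181
Hassan: 292·0 + 11·2 + 10·2 + 188·2 + 53·1 = 471
Nadia has the highest Borda score (1181).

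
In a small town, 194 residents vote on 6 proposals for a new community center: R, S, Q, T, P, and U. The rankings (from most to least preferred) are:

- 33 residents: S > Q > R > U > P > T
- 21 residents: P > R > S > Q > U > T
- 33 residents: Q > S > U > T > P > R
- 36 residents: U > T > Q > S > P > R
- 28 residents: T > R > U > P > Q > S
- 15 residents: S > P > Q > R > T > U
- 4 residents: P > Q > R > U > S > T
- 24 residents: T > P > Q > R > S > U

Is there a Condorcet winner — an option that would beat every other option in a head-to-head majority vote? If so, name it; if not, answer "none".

Q vs R: 145–49 for Q.
Q vs S: 125–69 for Q.
Q vs T: 106–88 for Q.
Q vs P: 102–92 for Q.
Q vs U: 130–64 for Q.
Q beats every other option head-to-head.

Q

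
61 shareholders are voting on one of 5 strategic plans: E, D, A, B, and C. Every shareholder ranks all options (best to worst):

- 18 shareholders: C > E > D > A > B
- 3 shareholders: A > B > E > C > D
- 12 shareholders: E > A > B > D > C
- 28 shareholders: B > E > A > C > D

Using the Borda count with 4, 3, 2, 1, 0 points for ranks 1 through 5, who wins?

E: 18·3 + 3·2 + 12·4 + 28·3 = 192
D: 18·2 + 3·0 + 12·1 + 28·0 = 48
A: 18·1 + 3·4 + 12·3 + 28·2 = 122
B: 18·0 + 3·3 + 12·2 + 28·4 = 145
C: 18·4 + 3·1 + 12·0 + 28·1 = 103
E has the highest Borda score (192).

E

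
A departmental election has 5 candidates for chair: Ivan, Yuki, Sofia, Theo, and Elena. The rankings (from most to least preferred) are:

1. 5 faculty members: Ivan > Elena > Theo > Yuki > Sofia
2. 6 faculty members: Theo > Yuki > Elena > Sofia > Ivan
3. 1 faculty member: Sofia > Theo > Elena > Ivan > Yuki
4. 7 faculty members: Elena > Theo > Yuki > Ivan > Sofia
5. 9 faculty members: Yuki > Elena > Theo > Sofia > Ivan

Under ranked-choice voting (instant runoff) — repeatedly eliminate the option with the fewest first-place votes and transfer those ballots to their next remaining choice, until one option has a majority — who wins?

Yuki

Round 1: Ivan 5, Yuki 9, Sofia 1, Theo 6, Elena 7. Eliminate Sofia.
Round 2: Ivan 5, Yuki 9, Theo 7, Elena 7. Eliminate Ivan.
Round 3: Yuki 9, Theo 7, Elena 12. Eliminate Theo.
Round 4: Yuki 15, Elena 13. Yuki has a majority.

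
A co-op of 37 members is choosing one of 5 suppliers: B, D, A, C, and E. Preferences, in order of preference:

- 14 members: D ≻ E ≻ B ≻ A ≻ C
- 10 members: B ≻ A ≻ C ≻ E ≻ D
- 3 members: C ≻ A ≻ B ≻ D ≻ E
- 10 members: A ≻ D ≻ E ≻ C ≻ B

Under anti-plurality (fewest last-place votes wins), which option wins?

Last-place votes: B 10, D 10, A 0, C 14, E 3.
A is ranked last by the fewest voters, so A wins.

A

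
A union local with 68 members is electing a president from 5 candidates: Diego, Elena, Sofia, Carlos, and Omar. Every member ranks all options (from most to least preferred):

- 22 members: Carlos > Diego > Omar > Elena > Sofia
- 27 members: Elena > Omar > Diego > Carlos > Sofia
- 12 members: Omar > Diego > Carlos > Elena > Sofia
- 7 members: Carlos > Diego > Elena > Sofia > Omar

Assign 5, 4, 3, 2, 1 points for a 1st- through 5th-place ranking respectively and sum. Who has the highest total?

Diego

Diego: 22·4 + 27·3 + 12·4 + 7·4 = 245
Elena: 22·2 + 27·5 + 12·2 + 7·3 = 224
Sofia: 22·1 + 27·1 + 12·1 + 7·2 = 75
Carlos: 22·5 + 27·2 + 12·3 + 7·5 = 235
Omar: 22·3 + 27·4 + 12·5 + 7·1 = 241
Diego has the highest Borda score (245).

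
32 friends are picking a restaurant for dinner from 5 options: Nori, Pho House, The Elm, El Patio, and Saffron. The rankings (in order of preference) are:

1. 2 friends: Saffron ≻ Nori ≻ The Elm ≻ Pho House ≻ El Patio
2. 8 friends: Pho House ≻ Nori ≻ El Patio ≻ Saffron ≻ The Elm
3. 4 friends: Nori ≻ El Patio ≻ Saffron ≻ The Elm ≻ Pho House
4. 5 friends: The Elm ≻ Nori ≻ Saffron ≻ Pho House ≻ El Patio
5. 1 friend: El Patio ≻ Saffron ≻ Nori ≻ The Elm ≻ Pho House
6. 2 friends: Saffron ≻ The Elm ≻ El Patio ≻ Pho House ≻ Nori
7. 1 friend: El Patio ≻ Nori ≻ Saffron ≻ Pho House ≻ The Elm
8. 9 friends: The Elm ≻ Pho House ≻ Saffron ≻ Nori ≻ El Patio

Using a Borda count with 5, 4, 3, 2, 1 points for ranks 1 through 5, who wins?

Nori

Nori: 2·4 + 8·4 + 4·5 + 5·4 + 1·3 + 2·1 + 1·4 + 9·2 = 107
Pho House: 2·2 + 8·5 + 4·1 + 5·2 + 1·1 + 2·2 + 1·2 + 9·4 = 101
The Elm: 2·3 + 8·1 + 4·2 + 5·5 + 1·2 + 2·4 + 1·1 + 9·5 = 103
El Patio: 2·1 + 8·3 + 4·4 + 5·1 + 1·5 + 2·3 + 1·5 + 9·1 = 72
Saffron: 2·5 + 8·2 + 4·3 + 5·3 + 1·4 + 2·5 + 1·3 + 9·3 = 97
Nori has the highest Borda score (107).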